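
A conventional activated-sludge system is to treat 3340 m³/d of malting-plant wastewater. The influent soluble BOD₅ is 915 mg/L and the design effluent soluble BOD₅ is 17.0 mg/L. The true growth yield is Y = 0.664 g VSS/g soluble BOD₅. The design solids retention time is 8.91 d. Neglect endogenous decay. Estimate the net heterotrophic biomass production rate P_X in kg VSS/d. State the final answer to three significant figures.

No decay correction is needed, so Y_obs = Y = 0.664.
Q·(S₀ − S) = 3340 × (915 − 17.0) × 10⁻³ = 2999 kg/d removed.
Net biomass production P_X = Y_obs × Q·(S₀ − S) = 0.6640 × 2999 = 1992 kg VSS/d.

P_X ≈ 1990 kg VSS/d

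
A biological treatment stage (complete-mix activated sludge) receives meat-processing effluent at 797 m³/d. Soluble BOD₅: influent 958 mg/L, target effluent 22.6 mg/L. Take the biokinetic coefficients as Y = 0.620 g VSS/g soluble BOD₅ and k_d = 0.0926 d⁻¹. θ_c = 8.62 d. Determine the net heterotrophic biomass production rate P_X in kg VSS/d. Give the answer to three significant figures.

The observed yield is Y_obs = Y/(1 + k_d·θ_c) = 0.620 / (1 + 0.0926 × 8.62) = 0.620 / 1.798 = 0.3448 g VSS per g soluble BOD₅ removed.
Substrate removed = Q·(S₀ − S) = 797 m³/d × (958 − 22.6) g/m³ = 7.46×10^5 g/d = 745.5 kg/d.
Net biomass production P_X = Y_obs × Q·(S₀ − S) = 0.3448 × 745.5 = 257.0 kg VSS/d.

P_X ≈ 257 kg VSS/d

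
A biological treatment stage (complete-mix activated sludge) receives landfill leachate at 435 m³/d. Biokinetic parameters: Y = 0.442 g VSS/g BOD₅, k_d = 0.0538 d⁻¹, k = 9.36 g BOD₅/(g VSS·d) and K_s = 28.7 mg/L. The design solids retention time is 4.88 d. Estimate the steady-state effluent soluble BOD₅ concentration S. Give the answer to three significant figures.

From the Monod/SRT balance for a CMAS, S = K_s·(1+k_d θ_c)/[θ_c·(Y k − k_d) − 1] = 28.7 × (1 + 0.0538 × 4.88) / [4.88 × (0.442 × 9.36 − 0.0538) − 1] = 36.24 / 18.93 = 1.915 mg/L.

S ≈ 1.91 mg/L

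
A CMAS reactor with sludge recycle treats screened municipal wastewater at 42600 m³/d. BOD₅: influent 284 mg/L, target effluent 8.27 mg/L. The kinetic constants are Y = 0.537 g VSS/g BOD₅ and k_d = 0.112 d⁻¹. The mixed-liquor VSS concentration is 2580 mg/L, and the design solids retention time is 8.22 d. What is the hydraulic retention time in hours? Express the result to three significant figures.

Steady-state biomass mass balance: V·X·(1 + k_d·θ_c) = Y·Q·(S₀ − S)·θ_c, so V = 0.537 × 42600 × (284 − 8.27) × 8.22 / [2580 × (1 + 0.112 × 8.22)] = 5.18×10^7 / 4955 = 10463 m³.
Hydraulic retention time τ = V/Q = 10463 / 42600 = 0.2456 d = 5.895 h.

τ ≈ 5.89 h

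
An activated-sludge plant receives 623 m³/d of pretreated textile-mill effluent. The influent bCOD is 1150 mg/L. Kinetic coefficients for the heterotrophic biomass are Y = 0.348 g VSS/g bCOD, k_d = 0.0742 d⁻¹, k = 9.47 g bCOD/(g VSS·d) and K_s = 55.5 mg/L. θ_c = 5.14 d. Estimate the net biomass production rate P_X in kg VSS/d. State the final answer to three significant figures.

Effluent substrate depends only on kinetics and SRT: S = K_s(1 + k_d θ_c) / [θ_c(Yk − k_d) − 1] = 55.5 × (1 + 0.0742 × 5.14) / [5.14 × (0.348 × 9.47 − 0.0742) − 1] = 76.67 / 15.56 = 4.928 mg/L.
Y_obs = Y / (1 + k_d θ_c) = 0.348 / (1 + 0.0742 × 5.14) = 0.348 / 1.381 = 0.2519.
Mass of bCOD removed per day: Q(S₀ − S) = 623 × 1145 g/m³ = 713.4 kg/d.
P_X = Y_obs · Q(S₀ − S) = 0.2519 × 713.4 = 179.7 kg VSS/d.

P_X ≈ 180 kg VSS/d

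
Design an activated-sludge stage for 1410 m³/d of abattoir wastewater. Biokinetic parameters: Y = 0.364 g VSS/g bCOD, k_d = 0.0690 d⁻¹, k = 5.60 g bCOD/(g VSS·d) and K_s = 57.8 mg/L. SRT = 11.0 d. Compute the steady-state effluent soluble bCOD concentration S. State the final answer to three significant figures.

For a completely mixed reactor with recycle the Lawrence–McCarty relation gives S = K_s·(1 + k_d·θ_c) / [θ_c·(Y·k − k_d) − 1] = 57.8 × (1 + 0.0690 × 11.0) / [11.0 × (0.364 × 5.60 − 0.0690) − 1] = 101.7 / 20.66 = 4.920 mg/L.

S ≈ 4.92 mg/L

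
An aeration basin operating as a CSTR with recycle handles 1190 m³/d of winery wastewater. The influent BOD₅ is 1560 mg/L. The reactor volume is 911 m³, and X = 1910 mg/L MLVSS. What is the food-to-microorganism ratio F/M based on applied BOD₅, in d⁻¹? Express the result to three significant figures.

F/M ≈ 1.07 d⁻¹

F/M = applied load / biomass = Q·S₀/(V·X) = 1190 × 1560 / (911.0 × 1910) = 1.067 d⁻¹.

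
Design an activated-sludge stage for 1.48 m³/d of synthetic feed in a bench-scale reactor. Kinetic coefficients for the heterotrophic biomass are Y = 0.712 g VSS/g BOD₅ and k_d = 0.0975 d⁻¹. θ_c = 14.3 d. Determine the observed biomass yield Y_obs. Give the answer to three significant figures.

Y_obs ≈ 0.297 g VSS/g BOD₅

The observed yield is Y_obs = Y/(1 + k_d·θ_c) = 0.712 / (1 + 0.0975 × 14.3) = 0.712 / 2.394 = 0.2974 g VSS per g BOD₅ removed.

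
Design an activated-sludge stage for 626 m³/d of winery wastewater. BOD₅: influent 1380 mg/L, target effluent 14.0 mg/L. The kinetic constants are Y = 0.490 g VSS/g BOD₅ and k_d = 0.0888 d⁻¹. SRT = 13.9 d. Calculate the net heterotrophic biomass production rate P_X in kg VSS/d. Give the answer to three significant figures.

P_X ≈ 188 kg VSS/d

Observed yield with endogenous decay: Y_obs = Y / (1 + k_d·θ_c) = 0.490 / (1 + 0.0888 × 13.9) = 0.490 / 2.234 = 0.2193 g VSS/g BOD₅.
Substrate removed = Q·(S₀ − S) = 626 m³/d × (1380 − 14.0) g/m³ = 8.55×10^5 g/d = 855.1 kg/d.
P_X = Y_obs · Q(S₀ − S) = 0.2193 × 855.1 = 187.5 kg VSS/d.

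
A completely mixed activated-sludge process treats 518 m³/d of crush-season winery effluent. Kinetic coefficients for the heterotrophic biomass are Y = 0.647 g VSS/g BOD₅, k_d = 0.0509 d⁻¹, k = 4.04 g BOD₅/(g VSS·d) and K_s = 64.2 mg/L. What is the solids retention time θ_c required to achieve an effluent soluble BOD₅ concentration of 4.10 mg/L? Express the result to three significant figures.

θ_c ≈ 9.43 d

Specific growth rate at S = 4.10 mg/L: μ = YkS/(K_s+S) = 0.647·4.04·4.10/(64.2+4.10) = 0.1569 d⁻¹.
1/θ_c = 0.1569 − 0.0509 = 0.1060 d⁻¹, so θ_c = 9.433 d.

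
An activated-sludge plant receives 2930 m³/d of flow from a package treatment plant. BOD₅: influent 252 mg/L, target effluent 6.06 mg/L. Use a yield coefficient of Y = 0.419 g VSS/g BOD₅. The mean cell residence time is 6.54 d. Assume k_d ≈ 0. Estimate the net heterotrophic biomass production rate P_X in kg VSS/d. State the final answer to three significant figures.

Since k_d ≈ 0, Y_obs = Y = 0.419 g VSS/g BOD₅.
Q·(S₀ − S) = 2930 × (252 − 6.06) × 10⁻³ = 720.6 kg/d removed.
P_X = Y_obs · Q(S₀ − S) = 0.4190 × 720.6 = 301.9 kg VSS/d.

P_X ≈ 302 kg VSS/d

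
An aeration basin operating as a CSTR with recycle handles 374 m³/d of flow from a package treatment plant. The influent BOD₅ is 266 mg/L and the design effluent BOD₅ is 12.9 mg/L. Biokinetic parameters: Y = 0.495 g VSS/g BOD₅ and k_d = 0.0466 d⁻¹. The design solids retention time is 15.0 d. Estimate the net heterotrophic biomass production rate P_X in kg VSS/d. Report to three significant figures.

Correct the yield for decay: Y_obs = Y/(1 + k_d θ_c) = 0.495 / (1 + 0.0466 × 15.0) = 0.495 / 1.699 = 0.2913.
Substrate removed = Q·(S₀ − S) = 374 m³/d × (266 − 12.9) g/m³ = 9.47×10^4 g/d = 94.66 kg/d.
P_X = Y_obs · Q(S₀ − S) = 0.2913 × 94.66 = 27.58 kg VSS/d.

P_X ≈ 27.6 kg VSS/d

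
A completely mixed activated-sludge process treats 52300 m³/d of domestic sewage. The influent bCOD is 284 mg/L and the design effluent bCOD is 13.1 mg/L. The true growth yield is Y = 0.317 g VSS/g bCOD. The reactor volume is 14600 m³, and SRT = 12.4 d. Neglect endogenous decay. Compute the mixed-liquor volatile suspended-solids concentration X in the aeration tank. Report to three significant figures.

Without decay, X = Y Q (S₀−S) θ_c / V = 0.317 × 52300 × (284 − 13.1) × 12.4 / 14600 = 3815 mg/L.

X ≈ 3810 mg/L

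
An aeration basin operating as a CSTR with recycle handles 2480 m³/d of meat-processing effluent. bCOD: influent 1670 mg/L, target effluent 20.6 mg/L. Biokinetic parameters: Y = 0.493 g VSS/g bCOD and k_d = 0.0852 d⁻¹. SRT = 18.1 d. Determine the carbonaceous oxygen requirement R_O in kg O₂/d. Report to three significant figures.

R_O ≈ 2960 kg O₂/d

Correct the yield for decay: Y_obs = Y/(1 + k_d θ_c) = 0.493 / (1 + 0.0852 × 18.1) = 0.493 / 2.542 = 0.1939.
ΔS = 1670 − 20.6 = 1649 mg/L, so the substrate removal rate is 2480 × 1649/1000 = 4091 kg bCOD/d.
P_X = Y_obs·Q·(S₀ − S) = 0.1939 × 4091 = 793.3 kg VSS/d.
R_O = Q·(S₀ − S) − 1.42·P_X = 4091 − 1.42 × 793.3 = 2964 kg O₂/d.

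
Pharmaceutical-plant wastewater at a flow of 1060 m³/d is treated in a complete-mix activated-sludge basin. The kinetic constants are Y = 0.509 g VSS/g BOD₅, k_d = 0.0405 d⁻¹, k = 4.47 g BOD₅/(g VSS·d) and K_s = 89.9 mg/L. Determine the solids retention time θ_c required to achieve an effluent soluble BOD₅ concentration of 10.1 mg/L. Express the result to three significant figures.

At the target effluent, Y k S/(K_s+S) = 0.509×4.47×10.1/100.0 = 0.2298 d⁻¹.
1/θ_c = 0.2298 − 0.0405 = 0.1893 d⁻¹, so θ_c = 5.283 d.

θ_c ≈ 5.28 d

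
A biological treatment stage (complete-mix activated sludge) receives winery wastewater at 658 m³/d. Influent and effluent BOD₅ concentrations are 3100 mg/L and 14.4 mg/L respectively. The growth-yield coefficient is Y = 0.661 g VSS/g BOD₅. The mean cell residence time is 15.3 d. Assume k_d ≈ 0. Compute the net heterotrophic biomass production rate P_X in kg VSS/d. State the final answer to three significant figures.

P_X ≈ 1340 kg VSS/d

With endogenous decay neglected, the observed yield equals the true yield: Y_obs = Y = 0.661 g VSS/g BOD₅.
Q·(S₀ − S) = 658 × (3100 − 14.4) × 10⁻³ = 2030 kg/d removed.
Net biomass production P_X = Y_obs × Q·(S₀ − S) = 0.6610 × 2030 = 1342 kg VSS/d.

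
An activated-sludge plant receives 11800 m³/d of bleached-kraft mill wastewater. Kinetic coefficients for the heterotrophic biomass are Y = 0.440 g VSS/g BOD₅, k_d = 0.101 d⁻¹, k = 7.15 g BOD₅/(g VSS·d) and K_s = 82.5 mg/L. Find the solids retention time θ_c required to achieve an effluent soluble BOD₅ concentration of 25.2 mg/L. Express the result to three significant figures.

θ_c ≈ 1.57 d

Specific growth rate at S = 25.2 mg/L: μ = YkS/(K_s+S) = 0.440·7.15·25.2/(82.5+25.2) = 0.7361 d⁻¹.
1/θ_c = 0.7361 − 0.101 = 0.6351 d⁻¹, so θ_c = 1.575 d.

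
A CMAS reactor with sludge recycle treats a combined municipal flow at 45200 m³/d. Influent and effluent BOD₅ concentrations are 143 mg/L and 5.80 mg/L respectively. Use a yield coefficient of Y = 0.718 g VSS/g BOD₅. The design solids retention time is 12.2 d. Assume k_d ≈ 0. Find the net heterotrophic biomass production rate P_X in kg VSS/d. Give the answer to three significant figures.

P_X ≈ 4450 kg VSS/d

No decay correction is needed, so Y_obs = Y = 0.718.
Mass of BOD₅ removed per day: Q(S₀ − S) = 45200 × 137.2 g/m³ = 6201 kg/d.
Biomass produced: P_X = Y_obs·Q·ΔS = 0.7180 × 6201 ≈ 4453 kg VSS/d.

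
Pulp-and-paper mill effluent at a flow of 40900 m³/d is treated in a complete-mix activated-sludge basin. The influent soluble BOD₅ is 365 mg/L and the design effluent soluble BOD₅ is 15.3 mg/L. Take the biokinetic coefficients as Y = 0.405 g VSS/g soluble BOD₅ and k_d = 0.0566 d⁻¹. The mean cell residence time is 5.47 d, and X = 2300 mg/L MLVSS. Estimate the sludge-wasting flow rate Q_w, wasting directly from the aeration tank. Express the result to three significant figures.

Q_w ≈ 1920 m³/d

From the SRT design equation V = Y Q (S₀−S) θ_c / [X (1 + k_d θ_c)] = 0.405 × 40900 × (365 − 15.3) × 5.47 / [2300 × (1 + 0.0566 × 5.47)] = 3.17×10^7 / 3012 = 10519 m³.
For wasting at MLVSS concentration, Q_w = V/θ_c = 10519/5.47 = 1923 m³/d.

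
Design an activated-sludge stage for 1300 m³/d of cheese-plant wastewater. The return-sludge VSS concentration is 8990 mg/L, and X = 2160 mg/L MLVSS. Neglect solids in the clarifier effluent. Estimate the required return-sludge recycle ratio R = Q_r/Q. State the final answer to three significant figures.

R ≈ 0.316

R = Q_r/Q = X/(X_r − X) = 2160 / (8990 − 2160) = 0.3163.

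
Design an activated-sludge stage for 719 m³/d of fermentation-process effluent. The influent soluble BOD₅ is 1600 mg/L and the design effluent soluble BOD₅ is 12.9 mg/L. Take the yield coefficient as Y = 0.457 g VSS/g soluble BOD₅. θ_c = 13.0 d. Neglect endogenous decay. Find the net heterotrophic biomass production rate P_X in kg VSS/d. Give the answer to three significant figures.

With endogenous decay neglected, the observed yield equals the true yield: Y_obs = Y = 0.457 g VSS/g soluble BOD₅.
ΔS = 1600 − 12.9 = 1587 mg/L, so the substrate removal rate is 719 × 1587/1000 = 1141 kg soluble BOD₅/d.
P_X = Y_obs · Q(S₀ − S) = 0.4570 × 1141 = 521.5 kg VSS/d.

P_X ≈ 521 kg VSS/d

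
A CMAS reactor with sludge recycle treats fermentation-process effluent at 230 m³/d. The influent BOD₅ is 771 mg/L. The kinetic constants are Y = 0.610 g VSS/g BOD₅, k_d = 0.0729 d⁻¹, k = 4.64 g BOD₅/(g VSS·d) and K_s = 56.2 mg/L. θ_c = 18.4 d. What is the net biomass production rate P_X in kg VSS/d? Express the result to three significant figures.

For a completely mixed reactor with recycle the Lawrence–McCarty relation gives S = K_s·(1 + k_d·θ_c) / [θ_c·(Y·k − k_d) − 1] = 56.2 × (1 + 0.0729 × 18.4) / [18.4 × (0.610 × 4.64 − 0.0729) − 1] = 131.6 / 49.74 = 2.646 mg/L.
Observed yield with endogenous decay: Y_obs = Y / (1 + k_d·θ_c) = 0.610 / (1 + 0.0729 × 18.4) = 0.610 / 2.341 = 0.2605 g VSS/g BOD₅.
Substrate removed = Q·(S₀ − S) = 230 m³/d × (771 − 2.65) g/m³ = 1.77×10^5 g/d = 176.7 kg/d.
Net biomass production P_X = Y_obs × Q·(S₀ − S) = 0.2605 × 176.7 = 46.04 kg VSS/d.

P_X ≈ 46.0 kg VSS/d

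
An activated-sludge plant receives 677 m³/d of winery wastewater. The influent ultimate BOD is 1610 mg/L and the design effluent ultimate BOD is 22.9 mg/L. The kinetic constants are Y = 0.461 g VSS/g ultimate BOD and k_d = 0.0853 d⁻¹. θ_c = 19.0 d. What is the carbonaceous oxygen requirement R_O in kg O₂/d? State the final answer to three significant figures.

The observed yield is Y_obs = Y/(1 + k_d·θ_c) = 0.461 / (1 + 0.0853 × 19.0) = 0.461 / 2.621 = 0.1759 g VSS per g ultimate BOD removed.
Mass of ultimate BOD removed per day: Q(S₀ − S) = 677 × 1587 g/m³ = 1074 kg/d.
P_X = Y_obs·Q·(S₀ − S) = 0.1759 × 1074 = 189.0 kg VSS/d.
R_O = Q·ΔS − 1.42 P_X = 1074 − 268.4 = 806.1 kg O₂/d.

R_O ≈ 806 kg O₂/d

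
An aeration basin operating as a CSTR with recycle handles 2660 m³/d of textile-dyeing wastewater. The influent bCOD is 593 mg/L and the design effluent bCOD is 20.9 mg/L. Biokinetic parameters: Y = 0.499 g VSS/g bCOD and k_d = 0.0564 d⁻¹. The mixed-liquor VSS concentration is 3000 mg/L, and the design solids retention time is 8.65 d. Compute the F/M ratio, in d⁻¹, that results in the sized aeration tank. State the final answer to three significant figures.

F/M ≈ 0.357 d⁻¹

From the SRT design equation V = Y Q (S₀−S) θ_c / [X (1 + k_d θ_c)] = 0.499 × 2660 × (593 − 20.9) × 8.65 / [3000 × (1 + 0.0564 × 8.65)] = 6.57×10^6 / 4464 = 1472 m³.
Food-to-microorganism ratio F/M = Q S₀ / (V X) = 2660 × 593 / (1472 × 3000) = 0.3573 d⁻¹.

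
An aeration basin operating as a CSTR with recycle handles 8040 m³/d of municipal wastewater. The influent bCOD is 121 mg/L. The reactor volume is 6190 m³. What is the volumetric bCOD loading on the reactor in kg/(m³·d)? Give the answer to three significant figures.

Volumetric loading L_v = Q·S₀ / V = 8040 × 121 g/m³ / 6190 m³ = 157.2 g/(m³·d) = 0.1572 kg bCOD/(m³·d).

L_v ≈ 0.157 kg bCOD/(m³·d)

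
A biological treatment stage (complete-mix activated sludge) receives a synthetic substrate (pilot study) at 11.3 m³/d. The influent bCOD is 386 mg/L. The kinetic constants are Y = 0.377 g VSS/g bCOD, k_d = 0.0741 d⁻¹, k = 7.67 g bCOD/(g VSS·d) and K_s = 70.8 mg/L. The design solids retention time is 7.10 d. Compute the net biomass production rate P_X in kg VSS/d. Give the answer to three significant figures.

P_X ≈ 1.06 kg VSS/d

Effluent substrate depends only on kinetics and SRT: S = K_s(1 + k_d θ_c) / [θ_c(Yk − k_d) − 1] = 70.8 × (1 + 0.0741 × 7.10) / [7.10 × (0.377 × 7.67 − 0.0741) − 1] = 108.0 / 19.00 = 5.686 mg/L.
The observed yield is Y_obs = Y/(1 + k_d·θ_c) = 0.377 / (1 + 0.0741 × 7.10) = 0.377 / 1.526 = 0.2470 g VSS per g bCOD removed.
ΔS = 386 − 5.69 = 380.3 mg/L, so the substrate removal rate is 11.3 × 380.3/1000 = 4.298 kg bCOD/d.
Net biomass production P_X = Y_obs × Q·(S₀ − S) = 0.2470 × 4.298 = 1.062 kg VSS/d.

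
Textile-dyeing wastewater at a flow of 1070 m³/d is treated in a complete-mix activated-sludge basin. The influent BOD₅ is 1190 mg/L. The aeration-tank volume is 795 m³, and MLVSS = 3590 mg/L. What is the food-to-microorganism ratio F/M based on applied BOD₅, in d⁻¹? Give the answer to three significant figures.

F/M ≈ 0.446 d⁻¹

F/M = Q·S₀ / (V·X) = 1070 × 1190 / (795.0 × 3590) = 0.4461 g BOD₅·(g VSS·d)⁻¹.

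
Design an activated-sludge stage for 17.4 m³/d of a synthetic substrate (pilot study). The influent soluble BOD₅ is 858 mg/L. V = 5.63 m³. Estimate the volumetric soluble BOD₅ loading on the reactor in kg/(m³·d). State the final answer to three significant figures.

L_v ≈ 2.65 kg soluble BOD₅/(m³·d)

Applied soluble BOD₅ load per unit volume = Q·S₀/V = (17.4 × 858/1000)/5.630 = 2.652 kg soluble BOD₅·m⁻³·d⁻¹.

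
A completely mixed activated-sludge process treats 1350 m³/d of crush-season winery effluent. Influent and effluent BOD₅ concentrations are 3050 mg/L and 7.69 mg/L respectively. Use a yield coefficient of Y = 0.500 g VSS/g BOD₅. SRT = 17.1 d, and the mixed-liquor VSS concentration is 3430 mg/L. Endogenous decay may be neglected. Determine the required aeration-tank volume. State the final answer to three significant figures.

With k_d = 0 the design equation reduces to V = Y Q (S₀−S) θ_c / X = 0.500 × 1350 × (3050 − 7.69) × 17.1 / 3430 = 10238 m³.

V ≈ 10200 m³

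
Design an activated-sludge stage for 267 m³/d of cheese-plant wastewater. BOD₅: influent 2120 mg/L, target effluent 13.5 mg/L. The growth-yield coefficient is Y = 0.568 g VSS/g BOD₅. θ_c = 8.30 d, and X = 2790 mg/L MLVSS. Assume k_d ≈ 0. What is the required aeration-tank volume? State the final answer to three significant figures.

Biomass mass balance (decay neglected): V·X = Y·Q·(S₀ − S)·θ_c, so V = 0.568 × 267 × (2120 − 13.5) × 8.30 / 2790 = 950.4 m³.

V ≈ 950 m³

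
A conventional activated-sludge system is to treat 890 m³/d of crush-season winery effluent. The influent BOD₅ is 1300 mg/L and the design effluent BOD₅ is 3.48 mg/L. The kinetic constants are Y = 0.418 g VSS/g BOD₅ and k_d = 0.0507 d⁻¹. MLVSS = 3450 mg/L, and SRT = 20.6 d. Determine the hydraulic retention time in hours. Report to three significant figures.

τ ≈ 38.0 h

Steady-state biomass mass balance: V·X·(1 + k_d·θ_c) = Y·Q·(S₀ − S)·θ_c, so V = 0.418 × 890 × (1300 − 3.48) × 20.6 / [3450 × (1 + 0.0507 × 20.6)] = 9.94×10^6 / 7053 = 1409 m³.
τ = V/Q = 1409/890 = 1.583 d, or 37.99 h.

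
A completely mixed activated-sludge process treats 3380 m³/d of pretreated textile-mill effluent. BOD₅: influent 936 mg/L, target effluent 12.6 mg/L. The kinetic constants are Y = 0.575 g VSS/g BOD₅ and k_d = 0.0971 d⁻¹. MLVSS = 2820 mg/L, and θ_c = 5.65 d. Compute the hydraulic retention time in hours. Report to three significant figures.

Rearranging the biomass balance for a CMAS with decay, V = Y·Q·ΔS·θ_c / [X·(1+k_d θ_c)] = 0.575 × 3380 × (936 − 12.6) × 5.65 / [2820 × (1 + 0.0971 × 5.65)] = 1.01×10^7 / 4367 = 2322 m³.
HRT = V/Q = 2322 m³ / 3380 m³·d⁻¹ = 0.6869 d × 24 = 16.49 h.

τ ≈ 16.5 h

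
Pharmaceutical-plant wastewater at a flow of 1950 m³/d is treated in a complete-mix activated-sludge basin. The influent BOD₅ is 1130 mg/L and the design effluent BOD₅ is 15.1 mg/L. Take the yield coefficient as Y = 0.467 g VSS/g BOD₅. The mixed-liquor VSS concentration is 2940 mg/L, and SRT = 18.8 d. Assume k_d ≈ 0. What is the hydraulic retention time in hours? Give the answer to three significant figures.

With k_d = 0 the design equation reduces to V = Y Q (S₀−S) θ_c / X = 0.467 × 1950 × (1130 − 15.1) × 18.8 / 2940 = 6492 m³.
Hydraulic retention time τ = V/Q = 6492 / 1950 = 3.329 d = 79.91 h.

τ ≈ 79.9 h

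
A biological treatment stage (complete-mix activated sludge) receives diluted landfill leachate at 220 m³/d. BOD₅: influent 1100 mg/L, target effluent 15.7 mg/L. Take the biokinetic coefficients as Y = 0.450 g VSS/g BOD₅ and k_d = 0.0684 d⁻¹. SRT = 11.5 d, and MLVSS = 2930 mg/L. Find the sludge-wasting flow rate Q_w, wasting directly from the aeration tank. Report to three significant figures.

Q_w ≈ 20.5 m³/d

Steady-state biomass mass balance: V·X·(1 + k_d·θ_c) = Y·Q·(S₀ − S)·θ_c, so V = 0.450 × 220 × (1100 − 15.7) × 11.5 / [2930 × (1 + 0.0684 × 11.5)] = 1.23×10^6 / 5235 = 235.8 m³.
With mixed-liquor wasting, θ_c = V/Q_w, so Q_w = V/θ_c = 235.8/11.5 = 20.51 m³/d.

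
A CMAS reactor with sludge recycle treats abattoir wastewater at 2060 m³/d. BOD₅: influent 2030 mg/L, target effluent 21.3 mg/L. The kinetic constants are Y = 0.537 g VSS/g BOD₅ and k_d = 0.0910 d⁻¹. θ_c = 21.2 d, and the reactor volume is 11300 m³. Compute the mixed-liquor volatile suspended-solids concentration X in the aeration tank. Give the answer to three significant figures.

X ≈ 1420 mg/L

Solving the biomass balance for X: X = Y Q (S₀−S) θ_c / [V (1+k_d θ_c)] = 0.537 × 2060 × (2030 − 21.3) × 21.2 / [11300 × (1 + 0.0910 × 21.2)] = 1423 mg/L.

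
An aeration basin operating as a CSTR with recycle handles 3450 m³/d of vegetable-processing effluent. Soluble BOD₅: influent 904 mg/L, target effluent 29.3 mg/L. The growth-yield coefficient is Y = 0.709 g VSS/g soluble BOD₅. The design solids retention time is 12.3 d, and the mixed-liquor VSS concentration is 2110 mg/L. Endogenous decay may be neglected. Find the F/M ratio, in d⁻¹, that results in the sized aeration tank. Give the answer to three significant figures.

With k_d = 0 the design equation reduces to V = Y Q (S₀−S) θ_c / X = 0.709 × 3450 × (904 − 29.3) × 12.3 / 2110 = 12472 m³.
Food-to-microorganism ratio F/M = Q S₀ / (V X) = 3450 × 904 / (12472 × 2110) = 0.1185 d⁻¹.

F/M ≈ 0.119 d⁻¹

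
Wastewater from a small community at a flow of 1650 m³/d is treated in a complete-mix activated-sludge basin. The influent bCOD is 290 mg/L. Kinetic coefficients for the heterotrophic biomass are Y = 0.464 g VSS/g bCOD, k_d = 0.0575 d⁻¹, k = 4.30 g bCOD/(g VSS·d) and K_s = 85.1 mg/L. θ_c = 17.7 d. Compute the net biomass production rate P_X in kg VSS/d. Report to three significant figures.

P_X ≈ 108 kg VSS/d

From the Monod/SRT balance for a CMAS, S = K_s·(1+k_d θ_c)/[θ_c·(Y k − k_d) − 1] = 85.1 × (1 + 0.0575 × 17.7) / [17.7 × (0.464 × 4.30 − 0.0575) − 1] = 171.7 / 33.30 = 5.157 mg/L.
Y_obs = Y / (1 + k_d θ_c) = 0.464 / (1 + 0.0575 × 17.7) = 0.464 / 2.018 = 0.2300.
Q·(S₀ − S) = 1650 × (290 − 5.16) × 10⁻³ = 470.0 kg/d removed.
So the net sludge growth is P_X = 0.2300 × 470.0 = 108.1 kg VSS/d.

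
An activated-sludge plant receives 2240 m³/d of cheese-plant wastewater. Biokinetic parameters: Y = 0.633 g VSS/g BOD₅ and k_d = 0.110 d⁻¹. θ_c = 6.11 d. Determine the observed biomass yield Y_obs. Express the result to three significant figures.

Y_obs ≈ 0.379 g VSS/g BOD₅

Correct the yield for decay: Y_obs = Y/(1 + k_d θ_c) = 0.633 / (1 + 0.110 × 6.11) = 0.633 / 1.672 = 0.3786.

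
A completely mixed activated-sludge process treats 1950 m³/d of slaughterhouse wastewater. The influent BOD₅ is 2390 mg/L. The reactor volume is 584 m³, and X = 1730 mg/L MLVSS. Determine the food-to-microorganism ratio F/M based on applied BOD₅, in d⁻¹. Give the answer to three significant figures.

Food-to-microorganism ratio F/M = Q S₀ / (V X) = 1950 × 2390 / (584.0 × 1730) = 4.613 d⁻¹.

F/M ≈ 4.61 d⁻¹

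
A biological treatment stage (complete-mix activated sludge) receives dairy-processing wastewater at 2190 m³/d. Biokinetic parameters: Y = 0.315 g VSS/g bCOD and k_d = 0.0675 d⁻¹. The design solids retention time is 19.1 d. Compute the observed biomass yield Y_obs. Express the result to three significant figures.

Y_obs ≈ 0.138 g VSS/g bCOD

The observed yield is Y_obs = Y/(1 + k_d·θ_c) = 0.315 / (1 + 0.0675 × 19.1) = 0.315 / 2.289 = 0.1376 g VSS per g bCOD removed.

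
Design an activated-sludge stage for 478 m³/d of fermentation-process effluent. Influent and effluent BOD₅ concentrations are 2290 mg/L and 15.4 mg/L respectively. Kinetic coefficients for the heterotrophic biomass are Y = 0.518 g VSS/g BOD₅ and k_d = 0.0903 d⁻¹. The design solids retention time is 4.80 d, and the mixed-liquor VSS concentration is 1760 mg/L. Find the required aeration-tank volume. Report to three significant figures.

V ≈ 1070 m³

Steady-state biomass mass balance: V·X·(1 + k_d·θ_c) = Y·Q·(S₀ − S)·θ_c, so V = 0.518 × 478 × (2290 − 15.4) × 4.80 / [1760 × (1 + 0.0903 × 4.80)] = 2.7×10^6 / 2523 = 1072 m³.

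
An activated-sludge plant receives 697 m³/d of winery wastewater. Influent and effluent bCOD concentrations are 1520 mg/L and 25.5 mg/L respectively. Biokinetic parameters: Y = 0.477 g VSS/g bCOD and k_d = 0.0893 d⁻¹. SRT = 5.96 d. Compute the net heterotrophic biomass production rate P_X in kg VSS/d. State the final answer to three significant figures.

The observed yield is Y_obs = Y/(1 + k_d·θ_c) = 0.477 / (1 + 0.0893 × 5.96) = 0.477 / 1.532 = 0.3113 g VSS per g bCOD removed.
ΔS = 1520 − 25.5 = 1494 mg/L, so the substrate removal rate is 697 × 1494/1000 = 1042 kg bCOD/d.
Biomass produced: P_X = Y_obs·Q·ΔS = 0.3113 × 1042 ≈ 324.3 kg VSS/d.

P_X ≈ 324 kg VSS/d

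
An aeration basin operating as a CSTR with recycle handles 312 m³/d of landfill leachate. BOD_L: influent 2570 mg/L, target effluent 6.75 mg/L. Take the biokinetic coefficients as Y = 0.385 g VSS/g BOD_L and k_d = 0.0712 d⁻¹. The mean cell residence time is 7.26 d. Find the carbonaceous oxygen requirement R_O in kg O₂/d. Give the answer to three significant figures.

Correct the yield for decay: Y_obs = Y/(1 + k_d θ_c) = 0.385 / (1 + 0.0712 × 7.26) = 0.385 / 1.517 = 0.2538.
Q·(S₀ − S) = 312 × (2570 − 6.75) × 10⁻³ = 799.7 kg/d removed.
P_X = Y_obs·Q·(S₀ − S) = 0.2538 × 799.7 = 203.0 kg VSS/d.
R_O = Q·(S₀ − S) − 1.42·P_X = 799.7 − 1.42 × 203.0 = 511.5 kg O₂/d.

R_O ≈ 512 kg O₂/d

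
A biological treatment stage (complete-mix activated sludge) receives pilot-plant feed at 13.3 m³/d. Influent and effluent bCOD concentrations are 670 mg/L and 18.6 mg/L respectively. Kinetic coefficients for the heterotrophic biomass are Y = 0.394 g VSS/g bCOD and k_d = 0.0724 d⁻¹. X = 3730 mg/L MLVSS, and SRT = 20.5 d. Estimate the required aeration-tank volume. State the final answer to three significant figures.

From the SRT design equation V = Y Q (S₀−S) θ_c / [X (1 + k_d θ_c)] = 0.394 × 13.3 × (670 − 18.6) × 20.5 / [3730 × (1 + 0.0724 × 20.5)] = 7×10^4 / 9266 = 7.552 m³.

V ≈ 7.55 m³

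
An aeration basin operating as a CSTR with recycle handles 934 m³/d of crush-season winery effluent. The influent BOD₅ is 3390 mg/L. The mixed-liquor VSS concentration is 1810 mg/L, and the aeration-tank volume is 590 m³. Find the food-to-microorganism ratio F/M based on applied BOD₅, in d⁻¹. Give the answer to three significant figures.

F/M ≈ 2.96 d⁻¹

F/M = applied load / biomass = Q·S₀/(V·X) = 934 × 3390 / (590.0 × 1810) = 2.965 d⁻¹.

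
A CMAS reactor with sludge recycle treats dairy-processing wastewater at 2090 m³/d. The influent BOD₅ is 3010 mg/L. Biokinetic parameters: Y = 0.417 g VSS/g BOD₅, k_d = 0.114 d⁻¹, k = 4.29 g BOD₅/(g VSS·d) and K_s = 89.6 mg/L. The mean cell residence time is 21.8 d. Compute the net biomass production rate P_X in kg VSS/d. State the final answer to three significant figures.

P_X ≈ 751 kg VSS/d

From the Monod/SRT balance for a CMAS, S = K_s·(1+k_d θ_c)/[θ_c·(Y k − k_d) − 1] = 89.6 × (1 + 0.114 × 21.8) / [21.8 × (0.417 × 4.29 − 0.114) − 1] = 312.3 / 35.51 = 8.793 mg/L.
Y_obs = Y / (1 + k_d θ_c) = 0.417 / (1 + 0.114 × 21.8) = 0.417 / 3.485 = 0.1196.
Q·(S₀ − S) = 2090 × (3010 − 8.79) × 10⁻³ = 6273 kg/d removed.
So the net sludge growth is P_X = 0.1196 × 6273 = 750.5 kg VSS/d.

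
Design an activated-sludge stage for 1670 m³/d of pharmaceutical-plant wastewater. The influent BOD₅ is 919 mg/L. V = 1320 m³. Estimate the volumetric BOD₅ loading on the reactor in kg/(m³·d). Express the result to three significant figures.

Volumetric loading L_v = Q·S₀ / V = 1670 × 919 g/m³ / 1320 m³ = 1163 g/(m³·d) = 1.163 kg BOD₅/(m³·d).

L_v ≈ 1.16 kg BOD₅/(m³·d)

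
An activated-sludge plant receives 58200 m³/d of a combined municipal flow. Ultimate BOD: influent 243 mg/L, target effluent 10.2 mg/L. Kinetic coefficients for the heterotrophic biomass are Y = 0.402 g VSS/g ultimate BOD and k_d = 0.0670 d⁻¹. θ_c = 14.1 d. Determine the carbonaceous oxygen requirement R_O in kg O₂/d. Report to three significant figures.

R_O ≈ 9570 kg O₂/d

The observed yield is Y_obs = Y/(1 + k_d·θ_c) = 0.402 / (1 + 0.0670 × 14.1) = 0.402 / 1.945 = 0.2067 g VSS per g ultimate BOD removed.
ΔS = 243 − 10.2 = 232.8 mg/L, so the substrate removal rate is 58200 × 232.8/1000 = 13549 kg ultimate BOD/d.
P_X = Y_obs·Q·(S₀ − S) = 0.2067 × 13549 = 2801 kg VSS/d.
R_O = Q·ΔS − 1.42 P_X = 13549 − 3977 = 9572 kg O₂/d.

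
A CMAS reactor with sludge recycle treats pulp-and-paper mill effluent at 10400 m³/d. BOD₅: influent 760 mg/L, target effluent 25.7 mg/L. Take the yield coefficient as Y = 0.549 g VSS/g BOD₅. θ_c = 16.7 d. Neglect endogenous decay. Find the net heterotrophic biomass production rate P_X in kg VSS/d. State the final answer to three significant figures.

No decay correction is needed, so Y_obs = Y = 0.549.
Substrate removed = Q·(S₀ − S) = 10400 m³/d × (760 − 25.7) g/m³ = 7.64×10^6 g/d = 7637 kg/d.
So the net sludge growth is P_X = 0.5490 × 7637 = 4193 kg VSS/d.

P_X ≈ 4190 kg VSS/d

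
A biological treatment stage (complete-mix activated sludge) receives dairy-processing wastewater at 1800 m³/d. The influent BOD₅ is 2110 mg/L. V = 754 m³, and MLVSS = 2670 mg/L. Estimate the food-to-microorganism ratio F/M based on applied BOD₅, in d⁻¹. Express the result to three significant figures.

F/M = Q·S₀ / (V·X) = 1800 × 2110 / (754.0 × 2670) = 1.887 g BOD₅·(g VSS·d)⁻¹.

F/M ≈ 1.89 d⁻¹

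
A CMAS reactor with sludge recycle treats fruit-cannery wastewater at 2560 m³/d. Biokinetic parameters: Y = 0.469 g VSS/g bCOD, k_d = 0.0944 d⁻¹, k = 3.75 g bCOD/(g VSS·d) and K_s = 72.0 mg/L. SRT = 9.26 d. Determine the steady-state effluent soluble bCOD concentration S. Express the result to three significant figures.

Effluent substrate depends only on kinetics and SRT: S = K_s(1 + k_d θ_c) / [θ_c(Yk − k_d) − 1] = 72.0 × (1 + 0.0944 × 9.26) / [9.26 × (0.469 × 3.75 − 0.0944) − 1] = 134.9 / 14.41 = 9.363 mg/L.

S ≈ 9.36 mg/L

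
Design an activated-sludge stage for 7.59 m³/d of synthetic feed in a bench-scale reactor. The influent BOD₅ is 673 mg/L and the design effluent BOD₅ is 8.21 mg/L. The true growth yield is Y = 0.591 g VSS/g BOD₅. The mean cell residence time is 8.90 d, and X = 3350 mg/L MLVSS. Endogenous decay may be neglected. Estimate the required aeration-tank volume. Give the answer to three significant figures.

V ≈ 7.92 m³

With k_d = 0 the design equation reduces to V = Y Q (S₀−S) θ_c / X = 0.591 × 7.59 × (673 − 8.21) × 8.90 / 3350 = 7.922 m³.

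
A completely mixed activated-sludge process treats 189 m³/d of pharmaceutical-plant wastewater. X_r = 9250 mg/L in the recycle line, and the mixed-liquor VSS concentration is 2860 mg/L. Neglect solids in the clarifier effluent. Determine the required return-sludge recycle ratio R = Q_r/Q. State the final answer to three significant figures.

Mass balance around the secondary clarifier (neglecting effluent solids): R = X / (X_r − X) = 2860 / (9250 − 2860) = 0.4476.

R ≈ 0.448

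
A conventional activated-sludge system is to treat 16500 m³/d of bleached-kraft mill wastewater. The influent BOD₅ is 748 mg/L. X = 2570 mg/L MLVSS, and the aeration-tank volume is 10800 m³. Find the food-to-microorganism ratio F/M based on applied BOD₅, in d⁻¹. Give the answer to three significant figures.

F/M ≈ 0.445 d⁻¹

F/M = applied load / biomass = Q·S₀/(V·X) = 16500 × 748 / (10800 × 2570) = 0.4447 d⁻¹.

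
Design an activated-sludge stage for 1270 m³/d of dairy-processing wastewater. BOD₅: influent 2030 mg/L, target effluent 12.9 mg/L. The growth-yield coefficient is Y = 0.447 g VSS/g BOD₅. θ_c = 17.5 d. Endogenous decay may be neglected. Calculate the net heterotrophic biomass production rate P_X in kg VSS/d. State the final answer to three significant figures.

P_X ≈ 1150 kg VSS/d

No decay correction is needed, so Y_obs = Y = 0.447.
Q·(S₀ − S) = 1270 × (2030 − 12.9) × 10⁻³ = 2562 kg/d removed.
P_X = Y_obs · Q(S₀ − S) = 0.4470 × 2562 = 1145 kg VSS/d.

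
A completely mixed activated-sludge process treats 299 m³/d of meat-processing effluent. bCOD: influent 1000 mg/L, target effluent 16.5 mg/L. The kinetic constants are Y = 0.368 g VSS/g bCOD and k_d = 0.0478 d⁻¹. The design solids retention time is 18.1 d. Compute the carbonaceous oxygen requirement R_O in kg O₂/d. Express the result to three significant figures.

R_O ≈ 212 kg O₂/d

Observed yield with endogenous decay: Y_obs = Y / (1 + k_d·θ_c) = 0.368 / (1 + 0.0478 × 18.1) = 0.368 / 1.865 = 0.1973 g VSS/g bCOD.
Mass of bCOD removed per day: Q(S₀ − S) = 299 × 983.5 g/m³ = 294.1 kg/d.
P_X = Y_obs·Q·(S₀ − S) = 0.1973 × 294.1 = 58.02 kg VSS/d.
Carbonaceous O₂ demand = substrate oxidised − cell-mass equivalent = 294.1 − 1.42 × 58.02 = 211.7 kg O₂/d.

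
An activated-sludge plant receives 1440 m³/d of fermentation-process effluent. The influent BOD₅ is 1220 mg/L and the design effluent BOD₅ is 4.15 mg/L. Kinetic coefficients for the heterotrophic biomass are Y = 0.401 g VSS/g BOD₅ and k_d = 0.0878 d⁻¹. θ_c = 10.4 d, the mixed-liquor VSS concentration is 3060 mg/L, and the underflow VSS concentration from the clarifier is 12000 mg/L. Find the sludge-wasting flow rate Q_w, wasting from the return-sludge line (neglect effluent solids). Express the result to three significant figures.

From the SRT design equation V = Y Q (S₀−S) θ_c / [X (1 + k_d θ_c)] = 0.401 × 1440 × (1220 − 4.15) × 10.4 / [3060 × (1 + 0.0878 × 10.4)] = 7.3×10^6 / 5854 = 1247 m³.
Wasting from the return line (neglecting effluent solids): Q_w = V·X / (θ_c·X_r) = 1247 × 3060 / (10.4 × 12000) = 30.58 m³/d.

Q_w ≈ 30.6 m³/d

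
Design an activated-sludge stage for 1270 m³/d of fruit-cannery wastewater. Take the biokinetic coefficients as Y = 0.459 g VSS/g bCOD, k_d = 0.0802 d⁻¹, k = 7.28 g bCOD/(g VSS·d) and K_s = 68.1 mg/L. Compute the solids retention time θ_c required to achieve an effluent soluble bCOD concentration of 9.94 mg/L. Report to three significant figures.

θ_c ≈ 2.90 d

Specific growth rate at S = 9.94 mg/L: μ = YkS/(K_s+S) = 0.459·7.28·9.94/(68.1+9.94) = 0.4256 d⁻¹.
1/θ_c = 0.4256 − 0.0802 = 0.3454 d⁻¹, so θ_c = 2.895 d.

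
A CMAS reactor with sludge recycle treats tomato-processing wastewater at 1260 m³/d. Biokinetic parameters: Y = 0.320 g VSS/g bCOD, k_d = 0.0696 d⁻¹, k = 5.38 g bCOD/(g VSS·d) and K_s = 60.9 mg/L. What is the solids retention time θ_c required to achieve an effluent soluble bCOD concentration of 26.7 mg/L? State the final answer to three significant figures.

θ_c ≈ 2.20 d

Specific growth rate at S = 26.7 mg/L: μ = YkS/(K_s+S) = 0.320·5.38·26.7/(60.9+26.7) = 0.5247 d⁻¹.
θ_c = 1/(μ − k_d) = 1/(0.5247 − 0.0696) = 1/0.4551 = 2.197 d.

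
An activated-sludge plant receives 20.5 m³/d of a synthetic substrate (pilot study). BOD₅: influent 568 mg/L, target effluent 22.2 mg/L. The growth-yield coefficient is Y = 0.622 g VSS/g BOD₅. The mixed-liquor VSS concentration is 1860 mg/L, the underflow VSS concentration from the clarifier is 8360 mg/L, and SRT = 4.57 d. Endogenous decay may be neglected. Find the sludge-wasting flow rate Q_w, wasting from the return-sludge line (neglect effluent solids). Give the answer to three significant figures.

Q_w ≈ 0.832 m³/d

With k_d = 0 the design equation reduces to V = Y Q (S₀−S) θ_c / X = 0.622 × 20.5 × (568 − 22.2) × 4.57 / 1860 = 17.10 m³.
Q_w = (V·X)/(θ_c X_r) = 17.10 × 1860 / (4.57 × 8360) = 0.8325 m³/d.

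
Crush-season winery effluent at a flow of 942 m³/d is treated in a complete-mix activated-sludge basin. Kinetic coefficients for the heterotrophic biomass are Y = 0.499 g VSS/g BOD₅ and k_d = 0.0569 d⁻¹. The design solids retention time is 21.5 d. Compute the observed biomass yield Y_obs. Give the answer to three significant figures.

The observed yield is Y_obs = Y/(1 + k_d·θ_c) = 0.499 / (1 + 0.0569 × 21.5) = 0.499 / 2.223 = 0.2244 g VSS per g BOD₅ removed.

Y_obs ≈ 0.224 g VSS/g BOD₅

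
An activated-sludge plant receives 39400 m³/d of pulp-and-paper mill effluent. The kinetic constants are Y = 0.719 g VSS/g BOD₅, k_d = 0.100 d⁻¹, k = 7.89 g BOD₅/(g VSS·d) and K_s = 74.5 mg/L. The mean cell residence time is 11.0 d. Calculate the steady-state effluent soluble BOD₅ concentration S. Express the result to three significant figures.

S ≈ 2.59 mg/L

For a completely mixed reactor with recycle the Lawrence–McCarty relation gives S = K_s·(1 + k_d·θ_c) / [θ_c·(Y·k − k_d) − 1] = 74.5 × (1 + 0.100 × 11.0) / [11.0 × (0.719 × 7.89 − 0.100) − 1] = 156.5 / 60.30 = 2.594 mg/L.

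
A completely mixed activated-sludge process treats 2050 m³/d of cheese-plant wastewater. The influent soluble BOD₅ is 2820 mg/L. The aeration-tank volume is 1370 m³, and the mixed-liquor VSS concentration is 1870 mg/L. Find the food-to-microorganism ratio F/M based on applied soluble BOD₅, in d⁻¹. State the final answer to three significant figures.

F/M ≈ 2.26 d⁻¹

Food-to-microorganism ratio F/M = Q S₀ / (V X) = 2050 × 2820 / (1370 × 1870) = 2.257 d⁻¹.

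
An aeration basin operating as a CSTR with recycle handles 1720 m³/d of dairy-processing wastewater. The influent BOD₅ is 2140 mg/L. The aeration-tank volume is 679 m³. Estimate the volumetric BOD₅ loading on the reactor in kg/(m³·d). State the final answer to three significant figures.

L_v ≈ 5.42 kg BOD₅/(m³·d)

L_v = Q S₀ / V = 1720 × 2140 × 10⁻³ / 679.0 = 5.421 kg/(m³·d).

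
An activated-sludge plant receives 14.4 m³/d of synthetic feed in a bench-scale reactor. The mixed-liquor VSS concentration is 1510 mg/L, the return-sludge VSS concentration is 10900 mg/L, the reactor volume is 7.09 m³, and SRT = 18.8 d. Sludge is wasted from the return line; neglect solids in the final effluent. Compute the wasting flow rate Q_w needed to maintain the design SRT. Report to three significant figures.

Q_w ≈ 0.0522 m³/d

Q_w = (V·X)/(θ_c X_r) = 7.090 × 1510 / (18.8 × 10900) = 0.05224 m³/d.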